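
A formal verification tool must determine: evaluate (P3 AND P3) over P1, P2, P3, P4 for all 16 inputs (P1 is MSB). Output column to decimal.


Formula: (P3 AND P3) over P1, P2, P3, P4 (16 rows)
Evaluate each row (bits = P1,P2,P3,P4, MSB first):
  row 0 [0000]: (0 AND 0) -> 0
  row 1 [0001]: (0 AND 0) -> 0
  row 2 [0010]: (1 AND 1) -> 1
  row 3 [0011]: (1 AND 1) -> 1
  row 4 [0100]: (0 AND 0) -> 0
  row 5 [0101]: (0 AND 0) -> 0
  row 6 [0110]: (1 AND 1) -> 1
  row 7 [0111]: (1 AND 1) -> 1
  row 8 [1000]: (0 AND 0) -> 0
  row 9 [1001]: (0 AND 0) -> 0
  row 10 [1010]: (1 AND 1) -> 1
  row 11 [1011]: (1 AND 1) -> 1
  row 12 [1100]: (0 AND 0) -> 0
  row 13 [1101]: (0 AND 0) -> 0
  row 14 [1110]: (1 AND 1) -> 1
  row 15 [1111]: (1 AND 1) -> 1
Full result column, 4 rows per line (P1,P2 fixed per line; P3,P4 runs 00..11 left to right):
  rows 0-3 [P1,P2=00]: 0011  = hex 3
  rows 4-7 [P1,P2=01]: 0011  = hex 3
  rows 8-11 [P1,P2=10]: 0011  = hex 3
  rows 12-15 [P1,P2=11]: 0011  = hex 3
Output column (row 0 .. row 15) = 0011001100110011
Output column grouped in 4s = 0011 0011 0011 0011 = 0x3333
Convert to decimal digit by digit (value = value*16 + digit):
  3 -> 3
  3*16 + 3 = 51
  51*16 + 3 = 819
  819*16 + 3 = 13107
Decimal = 13107

13107


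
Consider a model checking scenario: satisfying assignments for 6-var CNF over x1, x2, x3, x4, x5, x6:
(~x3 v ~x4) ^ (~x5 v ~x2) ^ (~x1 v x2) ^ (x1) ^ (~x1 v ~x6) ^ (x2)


CNF with 6 clauses over 6 vars (64 assignments).
An assignment satisfies CNF iff every clause has >=1 true literal.
Check each row (bits = x1,x2,x3,x4,x5,x6; clause T/F shown):
  row 0 [000000]: clauses=TTTFTF -> 0
  row 1 [000001]: clauses=TTTFTF -> 0
  row 2 [000010]: clauses=TTTFTF -> 0
  row 3 [000011]: clauses=TTTFTF -> 0
  row 4 [000100]: clauses=TTTFTF -> 0
  (every remaining row is evaluated the same way; all 64 results are listed next)
Full result column, 8 rows per line (x1,x2,x3 fixed per line; x4,x5,x6 runs 000..111 left to right):
  rows 0-7 [x1,x2,x3=000]: 00000000  (ones: 0)
  rows 8-15 [x1,x2,x3=001]: 00000000  (ones: 0)
  rows 16-23 [x1,x2,x3=010]: 00000000  (ones: 0)
  rows 24-31 [x1,x2,x3=011]: 00000000  (ones: 0)
  rows 32-39 [x1,x2,x3=100]: 00000000  (ones: 0)
  rows 40-47 [x1,x2,x3=101]: 00000000  (ones: 0)
  rows 48-55 [x1,x2,x3=110]: 10001000  (ones: 2)
  rows 56-63 [x1,x2,x3=111]: 10000000  (ones: 1)
Satisfying assignments = 0+0+0+0+0+0+2+1 = 3

3


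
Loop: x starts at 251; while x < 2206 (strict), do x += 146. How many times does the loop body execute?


Step 1: x goes from 251 toward 2206 by 146; the body runs while x<2206, so iterations = ceil((bound-start)/step)
Step 2: Distance=1955
Step 3: ceil(1955/146)=14

14


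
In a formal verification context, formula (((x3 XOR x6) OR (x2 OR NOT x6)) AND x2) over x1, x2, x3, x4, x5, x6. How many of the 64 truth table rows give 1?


Formula: (((x3 XOR x6) OR (x2 OR NOT x6)) AND x2) over 6 vars (64 rows)
Evaluate each row (x1, x2, x3, x4, x5, x6 as bits, MSB first):
  row 0 [000000]: (((0 XOR 0) OR (0 OR NOT 0)) AND 0) -> 0
  row 1 [000001]: (((0 XOR 1) OR (0 OR NOT 1)) AND 0) -> 0
  row 2 [000010]: (((0 XOR 0) OR (0 OR NOT 0)) AND 0) -> 0
  row 3 [000011]: (((0 XOR 1) OR (0 OR NOT 1)) AND 0) -> 0
  row 4 [000100]: (((0 XOR 0) OR (0 OR NOT 0)) AND 0) -> 0
  (every remaining row is evaluated the same way; all 64 results are listed next)
Full result column, 8 rows per line (x1,x2,x3 fixed per line; x4,x5,x6 runs 000..111 left to right):
  rows 0-7 [x1,x2,x3=000]: 00000000  (ones: 0)
  rows 8-15 [x1,x2,x3=001]: 00000000  (ones: 0)
  rows 16-23 [x1,x2,x3=010]: 11111111  (ones: 8)
  rows 24-31 [x1,x2,x3=011]: 11111111  (ones: 8)
  rows 32-39 [x1,x2,x3=100]: 00000000  (ones: 0)
  rows 40-47 [x1,x2,x3=101]: 00000000  (ones: 0)
  rows 48-55 [x1,x2,x3=110]: 11111111  (ones: 8)
  rows 56-63 [x1,x2,x3=111]: 11111111  (ones: 8)
Count of 1-rows = 0+0+8+8+0+0+8+8 = 32

32


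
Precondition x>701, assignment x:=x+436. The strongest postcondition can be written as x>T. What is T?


Formula: sp(P, x:=E) = exists old_x. (x = E[old_x/x]) AND P[old_x/x] (old_x is the value of x before the assignment; eliminate old_x by solving x = E[old_x/x] for old_x)
Step 1: Precondition P: x>701, i.e. old_x > 701
Step 2: Assignment gives x = old_x + 436, so old_x = x - 436
Step 3: Substitute into P: x - 436 > 701
Step 4: Simplify: x > 701+436 = 1137

1137


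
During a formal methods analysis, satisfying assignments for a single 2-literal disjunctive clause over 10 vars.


Step 1: Total=2^10=1024
Step 2: Unsat when all 2 false: 2^8=256
Step 3: Sat=1024-256=768

768


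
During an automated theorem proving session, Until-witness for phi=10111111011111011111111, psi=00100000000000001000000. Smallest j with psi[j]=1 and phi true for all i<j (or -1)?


(phi U psi) at 0: need smallest j with psi[j]=1 and phi[i]=1 for all i in [0,j).
Scan from step 0:
  step 0: phi=1, psi=0 -> continue
  step 1: phi=0 -> phi-prefix broken from here
  step 2: psi=1 but phi already failed -> not a witness
  step 16: psi=1 but phi already failed -> not a witness
  end of trace: no witness -> -1
Witness step = -1

-1


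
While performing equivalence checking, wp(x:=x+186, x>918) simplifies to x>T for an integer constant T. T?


Formula: wp(x:=E, P) = P[E/x] (substitute E for x in postcondition)
Step 1: Postcondition: x>918
Step 2: Substitute x+186 for x: x+186>918
Step 3: Solve for x: x > 918-186 = 732

732


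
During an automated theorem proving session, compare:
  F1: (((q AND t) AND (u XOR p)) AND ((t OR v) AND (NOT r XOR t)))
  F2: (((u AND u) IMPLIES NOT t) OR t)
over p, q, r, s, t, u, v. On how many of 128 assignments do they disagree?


F1 = (((q AND t) AND (u XOR p)) AND ((t OR v) AND (NOT r XOR t)))
F2 = (((u AND u) IMPLIES NOT t) OR t)
Evaluate both on each of 128 rows (bits = p,q,r,s,t,u,v):
  row 0 [0000000]: F1=0 F2=1 (differ) -> 1
  row 1 [0000001]: F1=0 F2=1 (differ) -> 1
  row 2 [0000010]: F1=0 F2=1 (differ) -> 1
  row 3 [0000011]: F1=0 F2=1 (differ) -> 1
  row 4 [0000100]: F1=0 F2=1 (differ) -> 1
  (every remaining row is evaluated the same way; all 128 results are listed next)
Full result column, 8 rows per line (p,q,r,s fixed per line; t,u,v runs 000..111 left to right):
  rows 0-7 [p,q,r,s=0000]: 11111111  (ones: 8)
  rows 8-15 [p,q,r,s=0001]: 11111111  (ones: 8)
  rows 16-23 [p,q,r,s=0010]: 11111111  (ones: 8)
  rows 24-31 [p,q,r,s=0011]: 11111111  (ones: 8)
  rows 32-39 [p,q,r,s=0100]: 11111111  (ones: 8)
  rows 40-47 [p,q,r,s=0101]: 11111111  (ones: 8)
  rows 48-55 [p,q,r,s=0110]: 11111100  (ones: 6)
  rows 56-63 [p,q,r,s=0111]: 11111100  (ones: 6)
  rows 64-71 [p,q,r,s=1000]: 11111111  (ones: 8)
  rows 72-79 [p,q,r,s=1001]: 11111111  (ones: 8)
  rows 80-87 [p,q,r,s=1010]: 11111111  (ones: 8)
  rows 88-95 [p,q,r,s=1011]: 11111111  (ones: 8)
  rows 96-103 [p,q,r,s=1100]: 11111111  (ones: 8)
  rows 104-111 [p,q,r,s=1101]: 11111111  (ones: 8)
  rows 112-119 [p,q,r,s=1110]: 11110011  (ones: 6)
  rows 120-127 [p,q,r,s=1111]: 11110011  (ones: 6)
Disagreements = 8+8+8+8+8+8+6+6+8+8+8+8+8+8+6+6 = 120

120


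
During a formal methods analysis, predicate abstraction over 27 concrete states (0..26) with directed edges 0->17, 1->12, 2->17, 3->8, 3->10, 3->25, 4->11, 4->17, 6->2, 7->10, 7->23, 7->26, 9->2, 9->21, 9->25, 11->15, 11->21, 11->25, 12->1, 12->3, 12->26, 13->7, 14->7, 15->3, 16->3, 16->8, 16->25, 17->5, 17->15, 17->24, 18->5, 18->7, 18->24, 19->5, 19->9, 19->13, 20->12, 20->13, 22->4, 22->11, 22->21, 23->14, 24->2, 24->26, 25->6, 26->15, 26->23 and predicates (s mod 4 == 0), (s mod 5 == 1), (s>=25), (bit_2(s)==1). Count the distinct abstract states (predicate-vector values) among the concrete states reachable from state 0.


BFS from 0:
Concrete reachable: {0, 2, 3, 5, 6, 7, 8, 10, 14, 15, 17, 23, 24, 25, 26}
Abstract via predicates (s mod 4 == 0), (s mod 5 == 1), (s>=25), (bit_2(s)==1):
  (0,0,0,0) <- {2, 3, 10, 17}
  (0,0,0,1) <- {5, 7, 14, 15, 23}
  (0,0,1,0) <- {25}
  (0,1,0,1) <- {6}
  (0,1,1,0) <- {26}
  (1,0,0,0) <- {0, 8, 24}
Distinct abstract states = 6

6


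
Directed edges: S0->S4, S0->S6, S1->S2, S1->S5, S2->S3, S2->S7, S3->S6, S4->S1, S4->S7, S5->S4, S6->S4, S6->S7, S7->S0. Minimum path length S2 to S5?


BFS layer-by-layer from S2:
  dist 0: {S2}
  dist 1: {S3, S7}
  dist 2: {S0, S6}
  dist 3: {S4}
  dist 4: {S1}
  dist 5: {S5}
  -> S5 reached at distance 5
Shortest path length = 5

5


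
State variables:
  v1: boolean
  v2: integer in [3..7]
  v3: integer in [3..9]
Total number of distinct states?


State space = product of domain sizes of all variables.
Domain sizes:
  v1 (boolean): 2
  v2 (integer in [3..7]): 5
  v3 (integer in [3..9]): 7
Product = 2 * 5 * 7 = 70

70


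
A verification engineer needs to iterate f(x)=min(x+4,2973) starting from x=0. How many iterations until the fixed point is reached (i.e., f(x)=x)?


Step 1: x=0, cap=2973, increment=4
Step 2: x grows by 4 each step until capped at 2973; fixed point is x=2973
Step 3: iterations = ceil(2973/4) = 744

744


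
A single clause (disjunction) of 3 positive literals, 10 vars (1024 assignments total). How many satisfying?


Step 1: Total=2^10=1024
Step 2: Unsat when all 3 false: 2^7=128
Step 3: Sat=1024-128=896

896


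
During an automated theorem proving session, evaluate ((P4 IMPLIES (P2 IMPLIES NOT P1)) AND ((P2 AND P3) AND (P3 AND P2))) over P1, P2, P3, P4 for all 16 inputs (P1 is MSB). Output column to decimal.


Formula: ((P4 IMPLIES (P2 IMPLIES NOT P1)) AND ((P2 AND P3) AND (P3 AND P2))) over P1, P2, P3, P4 (16 rows)
Evaluate each row (bits = P1,P2,P3,P4, MSB first):
  row 0 [0000]: ((0 IMPLIES (0 IMPLIES NOT 0)) AND ((0 AND 0) AND (0 AND 0))) -> 0
  row 1 [0001]: ((1 IMPLIES (0 IMPLIES NOT 0)) AND ((0 AND 0) AND (0 AND 0))) -> 0
  row 2 [0010]: ((0 IMPLIES (0 IMPLIES NOT 0)) AND ((0 AND 1) AND (1 AND 0))) -> 0
  row 3 [0011]: ((1 IMPLIES (0 IMPLIES NOT 0)) AND ((0 AND 1) AND (1 AND 0))) -> 0
  row 4 [0100]: ((0 IMPLIES (1 IMPLIES NOT 0)) AND ((1 AND 0) AND (0 AND 1))) -> 0
  row 5 [0101]: ((1 IMPLIES (1 IMPLIES NOT 0)) AND ((1 AND 0) AND (0 AND 1))) -> 0
  row 6 [0110]: ((0 IMPLIES (1 IMPLIES NOT 0)) AND ((1 AND 1) AND (1 AND 1))) -> 1
  row 7 [0111]: ((1 IMPLIES (1 IMPLIES NOT 0)) AND ((1 AND 1) AND (1 AND 1))) -> 1
  row 8 [1000]: ((0 IMPLIES (0 IMPLIES NOT 1)) AND ((0 AND 0) AND (0 AND 0))) -> 0
  row 9 [1001]: ((1 IMPLIES (0 IMPLIES NOT 1)) AND ((0 AND 0) AND (0 AND 0))) -> 0
  row 10 [1010]: ((0 IMPLIES (0 IMPLIES NOT 1)) AND ((0 AND 1) AND (1 AND 0))) -> 0
  row 11 [1011]: ((1 IMPLIES (0 IMPLIES NOT 1)) AND ((0 AND 1) AND (1 AND 0))) -> 0
  row 12 [1100]: ((0 IMPLIES (1 IMPLIES NOT 1)) AND ((1 AND 0) AND (0 AND 1))) -> 0
  row 13 [1101]: ((1 IMPLIES (1 IMPLIES NOT 1)) AND ((1 AND 0) AND (0 AND 1))) -> 0
  row 14 [1110]: ((0 IMPLIES (1 IMPLIES NOT 1)) AND ((1 AND 1) AND (1 AND 1))) -> 1
  row 15 [1111]: ((1 IMPLIES (1 IMPLIES NOT 1)) AND ((1 AND 1) AND (1 AND 1))) -> 0
Full result column, 4 rows per line (P1,P2 fixed per line; P3,P4 runs 00..11 left to right):
  rows 0-3 [P1,P2=00]: 0000  = hex 0
  rows 4-7 [P1,P2=01]: 0011  = hex 3
  rows 8-11 [P1,P2=10]: 0000  = hex 0
  rows 12-15 [P1,P2=11]: 0010  = hex 2
Output column (row 0 .. row 15) = 0000001100000010
Output column grouped in 4s = 0000 0011 0000 0010 = 0x0302
Convert to decimal digit by digit (value = value*16 + digit):
  0 -> 0
  0*16 + 3 = 3
  3*16 + 0 = 48
  48*16 + 2 = 770
Decimal = 770

770


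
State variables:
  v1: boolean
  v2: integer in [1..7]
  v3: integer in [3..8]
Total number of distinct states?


State space = product of domain sizes of all variables.
Domain sizes:
  v1 (boolean): 2
  v2 (integer in [1..7]): 7
  v3 (integer in [3..8]): 6
Product = 2 * 7 * 6 = 84

84


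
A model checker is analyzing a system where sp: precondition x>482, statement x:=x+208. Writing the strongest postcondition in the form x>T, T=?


Formula: sp(P, x:=E) = exists old_x. (x = E[old_x/x]) AND P[old_x/x] (old_x is the value of x before the assignment; eliminate old_x by solving x = E[old_x/x] for old_x)
Step 1: Precondition P: x>482, i.e. old_x > 482
Step 2: Assignment gives x = old_x + 208, so old_x = x - 208
Step 3: Substitute into P: x - 208 > 482
Step 4: Simplify: x > 482+208 = 690

690


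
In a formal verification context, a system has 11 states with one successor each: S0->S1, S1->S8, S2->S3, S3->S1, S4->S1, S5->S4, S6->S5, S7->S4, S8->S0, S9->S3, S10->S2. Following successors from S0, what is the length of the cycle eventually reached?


Trace from S0 until a state repeats:
  S0 -> S1 -> S8 -> S0
S0 first seen at step 0, revisited at step 3.
Cycle length = 3 - 0 = 3

3


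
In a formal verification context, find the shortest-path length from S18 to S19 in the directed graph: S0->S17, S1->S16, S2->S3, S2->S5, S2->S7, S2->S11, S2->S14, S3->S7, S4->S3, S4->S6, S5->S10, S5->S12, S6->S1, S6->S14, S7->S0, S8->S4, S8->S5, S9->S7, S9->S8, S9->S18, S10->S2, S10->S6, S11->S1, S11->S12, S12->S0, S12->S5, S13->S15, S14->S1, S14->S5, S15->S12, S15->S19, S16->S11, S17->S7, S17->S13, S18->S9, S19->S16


BFS layer-by-layer from S18:
  dist 0: {S18}
  dist 1: {S9}
  dist 2: {S7, S8}
  dist 3: {S0, S4, S5}
  dist 4: {S3, S6, S10, S12, S17}
  dist 5: {S1, S2, S13, S14}
  dist 6: {S11, S15, S16}
  dist 7: {S19}
  -> S19 reached at distance 7
Shortest path length = 7

7


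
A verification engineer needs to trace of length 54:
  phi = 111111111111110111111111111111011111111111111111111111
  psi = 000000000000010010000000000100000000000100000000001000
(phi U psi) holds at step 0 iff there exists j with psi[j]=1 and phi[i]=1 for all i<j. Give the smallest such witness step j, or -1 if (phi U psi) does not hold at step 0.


(phi U psi) at 0: need smallest j with psi[j]=1 and phi[i]=1 for all i in [0,j).
Scan from step 0:
  step 0: phi=1, psi=0 -> continue
  step 1: phi=1, psi=0 -> continue
  step 2: phi=1, psi=0 -> continue
  step 3: phi=1, psi=0 -> continue
  step 13: psi=1 and phi held for [0,13) -> witness found
Witness step = 13

13


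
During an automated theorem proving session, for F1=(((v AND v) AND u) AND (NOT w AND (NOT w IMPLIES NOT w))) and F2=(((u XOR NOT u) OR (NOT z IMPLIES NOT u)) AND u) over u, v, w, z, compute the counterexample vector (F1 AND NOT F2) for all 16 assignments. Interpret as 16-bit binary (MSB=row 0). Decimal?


F1 = (((v AND v) AND u) AND (NOT w AND (NOT w IMPLIES NOT w)))
F2 = (((u XOR NOT u) OR (NOT z IMPLIES NOT u)) AND u)
Counterexample to F1=>F2 is where F1=1 and F2=0.
Evaluate each row (bits = u,v,w,z, MSB first):
  row 0 [0000]: F1=0 F2=0 -> F1&~F2 -> 0
  row 1 [0001]: F1=0 F2=0 -> F1&~F2 -> 0
  row 2 [0010]: F1=0 F2=0 -> F1&~F2 -> 0
  row 3 [0011]: F1=0 F2=0 -> F1&~F2 -> 0
  row 4 [0100]: F1=0 F2=0 -> F1&~F2 -> 0
  row 5 [0101]: F1=0 F2=0 -> F1&~F2 -> 0
  row 6 [0110]: F1=0 F2=0 -> F1&~F2 -> 0
  row 7 [0111]: F1=0 F2=0 -> F1&~F2 -> 0
  row 8 [1000]: F1=0 F2=1 -> F1&~F2 -> 0
  row 9 [1001]: F1=0 F2=1 -> F1&~F2 -> 0
  row 10 [1010]: F1=0 F2=1 -> F1&~F2 -> 0
  row 11 [1011]: F1=0 F2=1 -> F1&~F2 -> 0
  row 12 [1100]: F1=1 F2=1 -> F1&~F2 -> 0
  row 13 [1101]: F1=1 F2=1 -> F1&~F2 -> 0
  row 14 [1110]: F1=0 F2=1 -> F1&~F2 -> 0
  row 15 [1111]: F1=0 F2=1 -> F1&~F2 -> 0
Full result column, 4 rows per line (u,v fixed per line; w,z runs 00..11 left to right):
  rows 0-3 [u,v=00]: 0000  = hex 0
  rows 4-7 [u,v=01]: 0000  = hex 0
  rows 8-11 [u,v=10]: 0000  = hex 0
  rows 12-15 [u,v=11]: 0000  = hex 0
Counterexample vector (row 0 .. row 15) = 0000000000000000
Output column grouped in 4s = 0000 0000 0000 0000 = 0x0000
Convert to decimal digit by digit (value = value*16 + digit):
  0 -> 0
  0*16 + 0 = 0
  0*16 + 0 = 0
  0*16 + 0 = 0
Decimal = 0

0


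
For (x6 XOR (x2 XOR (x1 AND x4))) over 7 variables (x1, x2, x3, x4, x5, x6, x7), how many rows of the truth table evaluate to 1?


Formula: (x6 XOR (x2 XOR (x1 AND x4))) over 7 vars (128 rows)
Evaluate each row (x1, x2, x3, x4, x5, x6, x7 as bits, MSB first):
  row 0 [0000000]: (0 XOR (0 XOR (0 AND 0))) -> 0
  row 1 [0000001]: (0 XOR (0 XOR (0 AND 0))) -> 0
  row 2 [0000010]: (1 XOR (0 XOR (0 AND 0))) -> 1
  row 3 [0000011]: (1 XOR (0 XOR (0 AND 0))) -> 1
  row 4 [0000100]: (0 XOR (0 XOR (0 AND 0))) -> 0
  (every remaining row is evaluated the same way; all 128 results are listed next)
Full result column, 8 rows per line (x1,x2,x3,x4 fixed per line; x5,x6,x7 runs 000..111 left to right):
  rows 0-7 [x1,x2,x3,x4=0000]: 00110011  (ones: 4)
  rows 8-15 [x1,x2,x3,x4=0001]: 00110011  (ones: 4)
  rows 16-23 [x1,x2,x3,x4=0010]: 00110011  (ones: 4)
  rows 24-31 [x1,x2,x3,x4=0011]: 00110011  (ones: 4)
  rows 32-39 [x1,x2,x3,x4=0100]: 11001100  (ones: 4)
  rows 40-47 [x1,x2,x3,x4=0101]: 11001100  (ones: 4)
  rows 48-55 [x1,x2,x3,x4=0110]: 11001100  (ones: 4)
  rows 56-63 [x1,x2,x3,x4=0111]: 11001100  (ones: 4)
  rows 64-71 [x1,x2,x3,x4=1000]: 00110011  (ones: 4)
  rows 72-79 [x1,x2,x3,x4=1001]: 11001100  (ones: 4)
  rows 80-87 [x1,x2,x3,x4=1010]: 00110011  (ones: 4)
  rows 88-95 [x1,x2,x3,x4=1011]: 11001100  (ones: 4)
  rows 96-103 [x1,x2,x3,x4=1100]: 11001100  (ones: 4)
  rows 104-111 [x1,x2,x3,x4=1101]: 00110011  (ones: 4)
  rows 112-119 [x1,x2,x3,x4=1110]: 11001100  (ones: 4)
  rows 120-127 [x1,x2,x3,x4=1111]: 00110011  (ones: 4)
Count of 1-rows = 4+4+4+4+4+4+4+4+4+4+4+4+4+4+4+4 = 64

64


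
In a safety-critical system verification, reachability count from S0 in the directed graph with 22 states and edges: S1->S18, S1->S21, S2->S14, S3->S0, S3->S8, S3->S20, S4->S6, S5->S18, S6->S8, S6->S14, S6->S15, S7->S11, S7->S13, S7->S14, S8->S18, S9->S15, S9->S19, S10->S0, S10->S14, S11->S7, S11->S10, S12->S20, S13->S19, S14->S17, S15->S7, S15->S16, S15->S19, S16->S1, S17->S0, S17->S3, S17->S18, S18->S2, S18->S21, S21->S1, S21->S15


BFS from S0:
  layer 0: {S0}
Reachable set: {S0}
Count = 1

1


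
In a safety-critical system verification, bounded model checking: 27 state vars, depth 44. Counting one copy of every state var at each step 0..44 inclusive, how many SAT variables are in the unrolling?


BMC unrolls to depth k, creating one copy of each state var for steps 0..k.
Step count = 44 + 1 = 45 (steps 0 through 44)
Vars per step = 27
Total = 27 * 45 = 1215

1215


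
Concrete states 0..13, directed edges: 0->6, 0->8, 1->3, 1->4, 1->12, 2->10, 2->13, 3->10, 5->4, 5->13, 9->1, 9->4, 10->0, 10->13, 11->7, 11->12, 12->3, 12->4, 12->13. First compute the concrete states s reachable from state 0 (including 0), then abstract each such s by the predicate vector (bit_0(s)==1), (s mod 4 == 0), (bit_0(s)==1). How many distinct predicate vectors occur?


BFS from 0:
Concrete reachable: {0, 6, 8}
Abstract via predicates (bit_0(s)==1), (s mod 4 == 0), (bit_0(s)==1):
  (0,0,0) <- {6}
  (0,1,0) <- {0, 8}
Distinct abstract states = 2

2


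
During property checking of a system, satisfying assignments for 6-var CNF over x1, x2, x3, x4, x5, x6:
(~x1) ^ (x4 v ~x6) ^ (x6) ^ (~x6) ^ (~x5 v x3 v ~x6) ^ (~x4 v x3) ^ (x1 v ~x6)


CNF with 7 clauses over 6 vars (64 assignments).
An assignment satisfies CNF iff every clause has >=1 true literal.
Check each row (bits = x1,x2,x3,x4,x5,x6; clause T/F shown):
  row 0 [000000]: clauses=TTFTTTT -> 0
  row 1 [000001]: clauses=TFTFTTF -> 0
  row 2 [000010]: clauses=TTFTTTT -> 0
  row 3 [000011]: clauses=TFTFFTF -> 0
  row 4 [000100]: clauses=TTFTTFT -> 0
  (every remaining row is evaluated the same way; all 64 results are listed next)
Full result column, 8 rows per line (x1,x2,x3 fixed per line; x4,x5,x6 runs 000..111 left to right):
  rows 0-7 [x1,x2,x3=000]: 00000000  (ones: 0)
  rows 8-15 [x1,x2,x3=001]: 00000000  (ones: 0)
  rows 16-23 [x1,x2,x3=010]: 00000000  (ones: 0)
  rows 24-31 [x1,x2,x3=011]: 00000000  (ones: 0)
  rows 32-39 [x1,x2,x3=100]: 00000000  (ones: 0)
  rows 40-47 [x1,x2,x3=101]: 00000000  (ones: 0)
  rows 48-55 [x1,x2,x3=110]: 00000000  (ones: 0)
  rows 56-63 [x1,x2,x3=111]: 00000000  (ones: 0)
Satisfying assignments = 0+0+0+0+0+0+0+0 = 0

0


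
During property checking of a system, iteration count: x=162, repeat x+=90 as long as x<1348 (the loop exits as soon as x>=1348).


Step 1: x goes from 162 toward 1348 by 90; the body runs while x<1348, so iterations = ceil((bound-start)/step)
Step 2: Distance=1186
Step 3: ceil(1186/90)=14

14


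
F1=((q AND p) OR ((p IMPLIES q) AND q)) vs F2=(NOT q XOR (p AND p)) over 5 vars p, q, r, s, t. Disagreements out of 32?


F1 = ((q AND p) OR ((p IMPLIES q) AND q))
F2 = (NOT q XOR (p AND p))
Evaluate both on each of 32 rows (bits = p,q,r,s,t):
  row 0 [00000]: F1=0 F2=1 (differ) -> 1
  row 1 [00001]: F1=0 F2=1 (differ) -> 1
  row 2 [00010]: F1=0 F2=1 (differ) -> 1
  row 3 [00011]: F1=0 F2=1 (differ) -> 1
  row 4 [00100]: F1=0 F2=1 (differ) -> 1
  row 5 [00101]: F1=0 F2=1 (differ) -> 1
  row 6 [00110]: F1=0 F2=1 (differ) -> 1
  row 7 [00111]: F1=0 F2=1 (differ) -> 1
  row 8 [01000]: F1=1 F2=0 (differ) -> 1
  row 9 [01001]: F1=1 F2=0 (differ) -> 1
  row 10 [01010]: F1=1 F2=0 (differ) -> 1
  row 11 [01011]: F1=1 F2=0 (differ) -> 1
  row 12 [01100]: F1=1 F2=0 (differ) -> 1
  row 13 [01101]: F1=1 F2=0 (differ) -> 1
  row 14 [01110]: F1=1 F2=0 (differ) -> 1
  row 15 [01111]: F1=1 F2=0 (differ) -> 1
  row 16 [10000]: F1=0 F2=0 -> 0
  row 17 [10001]: F1=0 F2=0 -> 0
  row 18 [10010]: F1=0 F2=0 -> 0
  row 19 [10011]: F1=0 F2=0 -> 0
  row 20 [10100]: F1=0 F2=0 -> 0
  row 21 [10101]: F1=0 F2=0 -> 0
  row 22 [10110]: F1=0 F2=0 -> 0
  row 23 [10111]: F1=0 F2=0 -> 0
  row 24 [11000]: F1=1 F2=1 -> 0
  row 25 [11001]: F1=1 F2=1 -> 0
  row 26 [11010]: F1=1 F2=1 -> 0
  row 27 [11011]: F1=1 F2=1 -> 0
  row 28 [11100]: F1=1 F2=1 -> 0
  row 29 [11101]: F1=1 F2=1 -> 0
  row 30 [11110]: F1=1 F2=1 -> 0
  row 31 [11111]: F1=1 F2=1 -> 0
Full result column, 8 rows per line (p,q fixed per line; r,s,t runs 000..111 left to right):
  rows 0-7 [p,q=00]: 11111111  (ones: 8)
  rows 8-15 [p,q=01]: 11111111  (ones: 8)
  rows 16-23 [p,q=10]: 00000000  (ones: 0)
  rows 24-31 [p,q=11]: 00000000  (ones: 0)
Disagreements = 8+8+0+0 = 16

16


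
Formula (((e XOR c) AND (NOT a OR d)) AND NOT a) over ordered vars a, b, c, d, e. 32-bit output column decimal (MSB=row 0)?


Formula: (((e XOR c) AND (NOT a OR d)) AND NOT a) over a, b, c, d, e (32 rows)
Evaluate each row (bits = a,b,c,d,e, MSB first):
  row 0 [00000]: (((0 XOR 0) AND (NOT 0 OR 0)) AND NOT 0) -> 0
  row 1 [00001]: (((1 XOR 0) AND (NOT 0 OR 0)) AND NOT 0) -> 1
  row 2 [00010]: (((0 XOR 0) AND (NOT 0 OR 1)) AND NOT 0) -> 0
  row 3 [00011]: (((1 XOR 0) AND (NOT 0 OR 1)) AND NOT 0) -> 1
  row 4 [00100]: (((0 XOR 1) AND (NOT 0 OR 0)) AND NOT 0) -> 1
  row 5 [00101]: (((1 XOR 1) AND (NOT 0 OR 0)) AND NOT 0) -> 0
  row 6 [00110]: (((0 XOR 1) AND (NOT 0 OR 1)) AND NOT 0) -> 1
  row 7 [00111]: (((1 XOR 1) AND (NOT 0 OR 1)) AND NOT 0) -> 0
  row 8 [01000]: (((0 XOR 0) AND (NOT 0 OR 0)) AND NOT 0) -> 0
  row 9 [01001]: (((1 XOR 0) AND (NOT 0 OR 0)) AND NOT 0) -> 1
  row 10 [01010]: (((0 XOR 0) AND (NOT 0 OR 1)) AND NOT 0) -> 0
  row 11 [01011]: (((1 XOR 0) AND (NOT 0 OR 1)) AND NOT 0) -> 1
  row 12 [01100]: (((0 XOR 1) AND (NOT 0 OR 0)) AND NOT 0) -> 1
  row 13 [01101]: (((1 XOR 1) AND (NOT 0 OR 0)) AND NOT 0) -> 0
  row 14 [01110]: (((0 XOR 1) AND (NOT 0 OR 1)) AND NOT 0) -> 1
  row 15 [01111]: (((1 XOR 1) AND (NOT 0 OR 1)) AND NOT 0) -> 0
  row 16 [10000]: (((0 XOR 0) AND (NOT 1 OR 0)) AND NOT 1) -> 0
  row 17 [10001]: (((1 XOR 0) AND (NOT 1 OR 0)) AND NOT 1) -> 0
  row 18 [10010]: (((0 XOR 0) AND (NOT 1 OR 1)) AND NOT 1) -> 0
  row 19 [10011]: (((1 XOR 0) AND (NOT 1 OR 1)) AND NOT 1) -> 0
  row 20 [10100]: (((0 XOR 1) AND (NOT 1 OR 0)) AND NOT 1) -> 0
  row 21 [10101]: (((1 XOR 1) AND (NOT 1 OR 0)) AND NOT 1) -> 0
  row 22 [10110]: (((0 XOR 1) AND (NOT 1 OR 1)) AND NOT 1) -> 0
  row 23 [10111]: (((1 XOR 1) AND (NOT 1 OR 1)) AND NOT 1) -> 0
  row 24 [11000]: (((0 XOR 0) AND (NOT 1 OR 0)) AND NOT 1) -> 0
  row 25 [11001]: (((1 XOR 0) AND (NOT 1 OR 0)) AND NOT 1) -> 0
  row 26 [11010]: (((0 XOR 0) AND (NOT 1 OR 1)) AND NOT 1) -> 0
  row 27 [11011]: (((1 XOR 0) AND (NOT 1 OR 1)) AND NOT 1) -> 0
  row 28 [11100]: (((0 XOR 1) AND (NOT 1 OR 0)) AND NOT 1) -> 0
  row 29 [11101]: (((1 XOR 1) AND (NOT 1 OR 0)) AND NOT 1) -> 0
  row 30 [11110]: (((0 XOR 1) AND (NOT 1 OR 1)) AND NOT 1) -> 0
  row 31 [11111]: (((1 XOR 1) AND (NOT 1 OR 1)) AND NOT 1) -> 0
Full result column, 4 rows per line (a,b,c fixed per line; d,e runs 00..11 left to right):
  rows 0-3 [a,b,c=000]: 0101  = hex 5
  rows 4-7 [a,b,c=001]: 1010  = hex A
  rows 8-11 [a,b,c=010]: 0101  = hex 5
  rows 12-15 [a,b,c=011]: 1010  = hex A
  rows 16-19 [a,b,c=100]: 0000  = hex 0
  rows 20-23 [a,b,c=101]: 0000  = hex 0
  rows 24-27 [a,b,c=110]: 0000  = hex 0
  rows 28-31 [a,b,c=111]: 0000  = hex 0
Output column (row 0 .. row 31) = 01011010010110100000000000000000
Output column grouped in 4s = 0101 1010 0101 1010 0000 0000 0000 0000 = 0x5A5A0000
Convert to decimal digit by digit (value = value*16 + digit):
  5 -> 5
  5*16 + 10 (A) = 90
  90*16 + 5 = 1445
  1445*16 + 10 (A) = 23130
  23130*16 + 0 = 370080
  370080*16 + 0 = 5921280
  5921280*16 + 0 = 94740480
  94740480*16 + 0 = 1515847680
Decimal = 1515847680

1515847680


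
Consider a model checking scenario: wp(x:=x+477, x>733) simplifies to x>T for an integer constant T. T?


Formula: wp(x:=E, P) = P[E/x] (substitute E for x in postcondition)
Step 1: Postcondition: x>733
Step 2: Substitute x+477 for x: x+477>733
Step 3: Solve for x: x > 733-477 = 256

256


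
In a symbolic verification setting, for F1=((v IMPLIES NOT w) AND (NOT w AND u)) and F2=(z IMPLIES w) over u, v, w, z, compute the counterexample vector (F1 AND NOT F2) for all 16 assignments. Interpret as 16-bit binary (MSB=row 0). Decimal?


F1 = ((v IMPLIES NOT w) AND (NOT w AND u))
F2 = (z IMPLIES w)
Counterexample to F1=>F2 is where F1=1 and F2=0.
Evaluate each row (bits = u,v,w,z, MSB first):
  row 0 [0000]: F1=0 F2=1 -> F1&~F2 -> 0
  row 1 [0001]: F1=0 F2=0 -> F1&~F2 -> 0
  row 2 [0010]: F1=0 F2=1 -> F1&~F2 -> 0
  row 3 [0011]: F1=0 F2=1 -> F1&~F2 -> 0
  row 4 [0100]: F1=0 F2=1 -> F1&~F2 -> 0
  row 5 [0101]: F1=0 F2=0 -> F1&~F2 -> 0
  row 6 [0110]: F1=0 F2=1 -> F1&~F2 -> 0
  row 7 [0111]: F1=0 F2=1 -> F1&~F2 -> 0
  row 8 [1000]: F1=1 F2=1 -> F1&~F2 -> 0
  row 9 [1001]: F1=1 F2=0 -> F1&~F2 -> 1
  row 10 [1010]: F1=0 F2=1 -> F1&~F2 -> 0
  row 11 [1011]: F1=0 F2=1 -> F1&~F2 -> 0
  row 12 [1100]: F1=1 F2=1 -> F1&~F2 -> 0
  row 13 [1101]: F1=1 F2=0 -> F1&~F2 -> 1
  row 14 [1110]: F1=0 F2=1 -> F1&~F2 -> 0
  row 15 [1111]: F1=0 F2=1 -> F1&~F2 -> 0
Full result column, 4 rows per line (u,v fixed per line; w,z runs 00..11 left to right):
  rows 0-3 [u,v=00]: 0000  = hex 0
  rows 4-7 [u,v=01]: 0000  = hex 0
  rows 8-11 [u,v=10]: 0100  = hex 4
  rows 12-15 [u,v=11]: 0100  = hex 4
Counterexample vector (row 0 .. row 15) = 0000000001000100
Output column grouped in 4s = 0000 0000 0100 0100 = 0x0044
Convert to decimal digit by digit (value = value*16 + digit):
  0 -> 0
  0*16 + 0 = 0
  0*16 + 4 = 4
  4*16 + 4 = 68
Decimal = 68

68


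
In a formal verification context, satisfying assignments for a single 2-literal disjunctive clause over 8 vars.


Step 1: Total=2^8=256
Step 2: Unsat when all 2 false: 2^6=64
Step 3: Sat=256-64=192

192


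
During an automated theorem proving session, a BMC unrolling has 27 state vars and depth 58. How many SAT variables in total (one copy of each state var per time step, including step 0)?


BMC unrolls to depth k, creating one copy of each state var for steps 0..k.
Step count = 58 + 1 = 59 (steps 0 through 58)
Vars per step = 27
Total = 27 * 59 = 1593

1593


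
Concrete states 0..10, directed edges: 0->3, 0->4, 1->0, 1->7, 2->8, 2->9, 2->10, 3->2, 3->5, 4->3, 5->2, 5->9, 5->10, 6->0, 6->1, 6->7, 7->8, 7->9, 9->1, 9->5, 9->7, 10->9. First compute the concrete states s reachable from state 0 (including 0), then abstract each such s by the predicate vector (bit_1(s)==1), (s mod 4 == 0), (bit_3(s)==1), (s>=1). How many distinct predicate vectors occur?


BFS from 0:
Concrete reachable: {0, 1, 2, 3, 4, 5, 7, 8, 9, 10}
Abstract via predicates (bit_1(s)==1), (s mod 4 == 0), (bit_3(s)==1), (s>=1):
  (0,0,0,1) <- {1, 5}
  (0,0,1,1) <- {9}
  (0,1,0,0) <- {0}
  (0,1,0,1) <- {4}
  (0,1,1,1) <- {8}
  (1,0,0,1) <- {2, 3, 7}
  (1,0,1,1) <- {10}
Distinct abstract states = 7

7


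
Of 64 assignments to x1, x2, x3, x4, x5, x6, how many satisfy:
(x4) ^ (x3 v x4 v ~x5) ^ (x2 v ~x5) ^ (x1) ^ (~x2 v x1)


CNF with 5 clauses over 6 vars (64 assignments).
An assignment satisfies CNF iff every clause has >=1 true literal.
Check each row (bits = x1,x2,x3,x4,x5,x6; clause T/F shown):
  row 0 [000000]: clauses=FTTFT -> 0
  row 1 [000001]: clauses=FTTFT -> 0
  row 2 [000010]: clauses=FFFFT -> 0
  row 3 [000011]: clauses=FFFFT -> 0
  row 4 [000100]: clauses=TTTFT -> 0
  (every remaining row is evaluated the same way; all 64 results are listed next)
Full result column, 8 rows per line (x1,x2,x3 fixed per line; x4,x5,x6 runs 000..111 left to right):
  rows 0-7 [x1,x2,x3=000]: 00000000  (ones: 0)
  rows 8-15 [x1,x2,x3=001]: 00000000  (ones: 0)
  rows 16-23 [x1,x2,x3=010]: 00000000  (ones: 0)
  rows 24-31 [x1,x2,x3=011]: 00000000  (ones: 0)
  rows 32-39 [x1,x2,x3=100]: 00001100  (ones: 2)
  rows 40-47 [x1,x2,x3=101]: 00001100  (ones: 2)
  rows 48-55 [x1,x2,x3=110]: 00001111  (ones: 4)
  rows 56-63 [x1,x2,x3=111]: 00001111  (ones: 4)
Satisfying assignments = 0+0+0+0+2+2+4+4 = 12

12


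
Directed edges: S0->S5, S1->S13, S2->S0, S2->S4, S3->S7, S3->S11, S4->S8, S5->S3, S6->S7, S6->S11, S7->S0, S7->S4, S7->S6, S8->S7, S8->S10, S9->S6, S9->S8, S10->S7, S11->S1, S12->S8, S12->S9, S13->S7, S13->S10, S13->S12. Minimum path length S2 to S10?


BFS layer-by-layer from S2:
  dist 0: {S2}
  dist 1: {S0, S4}
  dist 2: {S5, S8}
  dist 3: {S3, S7, S10}
  -> S10 reached at distance 3
Shortest path length = 3

3


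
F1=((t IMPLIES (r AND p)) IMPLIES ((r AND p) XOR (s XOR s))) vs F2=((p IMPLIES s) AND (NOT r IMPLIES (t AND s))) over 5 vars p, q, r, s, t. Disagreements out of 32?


F1 = ((t IMPLIES (r AND p)) IMPLIES ((r AND p) XOR (s XOR s)))
F2 = ((p IMPLIES s) AND (NOT r IMPLIES (t AND s)))
Evaluate both on each of 32 rows (bits = p,q,r,s,t):
  row 0 [00000]: F1=0 F2=0 -> 0
  row 1 [00001]: F1=1 F2=0 (differ) -> 1
  row 2 [00010]: F1=0 F2=0 -> 0
  row 3 [00011]: F1=1 F2=1 -> 0
  row 4 [00100]: F1=0 F2=1 (differ) -> 1
  row 5 [00101]: F1=1 F2=1 -> 0
  row 6 [00110]: F1=0 F2=1 (differ) -> 1
  row 7 [00111]: F1=1 F2=1 -> 0
  row 8 [01000]: F1=0 F2=0 -> 0
  row 9 [01001]: F1=1 F2=0 (differ) -> 1
  row 10 [01010]: F1=0 F2=0 -> 0
  row 11 [01011]: F1=1 F2=1 -> 0
  row 12 [01100]: F1=0 F2=1 (differ) -> 1
  row 13 [01101]: F1=1 F2=1 -> 0
  row 14 [01110]: F1=0 F2=1 (differ) -> 1
  row 15 [01111]: F1=1 F2=1 -> 0
  row 16 [10000]: F1=0 F2=0 -> 0
  row 17 [10001]: F1=1 F2=0 (differ) -> 1
  row 18 [10010]: F1=0 F2=0 -> 0
  row 19 [10011]: F1=1 F2=1 -> 0
  row 20 [10100]: F1=1 F2=0 (differ) -> 1
  row 21 [10101]: F1=1 F2=0 (differ) -> 1
  row 22 [10110]: F1=1 F2=1 -> 0
  row 23 [10111]: F1=1 F2=1 -> 0
  row 24 [11000]: F1=0 F2=0 -> 0
  row 25 [11001]: F1=1 F2=0 (differ) -> 1
  row 26 [11010]: F1=0 F2=0 -> 0
  row 27 [11011]: F1=1 F2=1 -> 0
  row 28 [11100]: F1=1 F2=0 (differ) -> 1
  row 29 [11101]: F1=1 F2=0 (differ) -> 1
  row 30 [11110]: F1=1 F2=1 -> 0
  row 31 [11111]: F1=1 F2=1 -> 0
Full result column, 8 rows per line (p,q fixed per line; r,s,t runs 000..111 left to right):
  rows 0-7 [p,q=00]: 01001010  (ones: 3)
  rows 8-15 [p,q=01]: 01001010  (ones: 3)
  rows 16-23 [p,q=10]: 01001100  (ones: 3)
  rows 24-31 [p,q=11]: 01001100  (ones: 3)
Disagreements = 3+3+3+3 = 12

12


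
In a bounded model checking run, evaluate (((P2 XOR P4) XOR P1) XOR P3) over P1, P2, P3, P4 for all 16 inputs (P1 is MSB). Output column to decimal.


Formula: (((P2 XOR P4) XOR P1) XOR P3) over P1, P2, P3, P4 (16 rows)
Evaluate each row (bits = P1,P2,P3,P4, MSB first):
  row 0 [0000]: (((0 XOR 0) XOR 0) XOR 0) -> 0
  row 1 [0001]: (((0 XOR 1) XOR 0) XOR 0) -> 1
  row 2 [0010]: (((0 XOR 0) XOR 0) XOR 1) -> 1
  row 3 [0011]: (((0 XOR 1) XOR 0) XOR 1) -> 0
  row 4 [0100]: (((1 XOR 0) XOR 0) XOR 0) -> 1
  row 5 [0101]: (((1 XOR 1) XOR 0) XOR 0) -> 0
  row 6 [0110]: (((1 XOR 0) XOR 0) XOR 1) -> 0
  row 7 [0111]: (((1 XOR 1) XOR 0) XOR 1) -> 1
  row 8 [1000]: (((0 XOR 0) XOR 1) XOR 0) -> 1
  row 9 [1001]: (((0 XOR 1) XOR 1) XOR 0) -> 0
  row 10 [1010]: (((0 XOR 0) XOR 1) XOR 1) -> 0
  row 11 [1011]: (((0 XOR 1) XOR 1) XOR 1) -> 1
  row 12 [1100]: (((1 XOR 0) XOR 1) XOR 0) -> 0
  row 13 [1101]: (((1 XOR 1) XOR 1) XOR 0) -> 1
  row 14 [1110]: (((1 XOR 0) XOR 1) XOR 1) -> 1
  row 15 [1111]: (((1 XOR 1) XOR 1) XOR 1) -> 0
Full result column, 4 rows per line (P1,P2 fixed per line; P3,P4 runs 00..11 left to right):
  rows 0-3 [P1,P2=00]: 0110  = hex 6
  rows 4-7 [P1,P2=01]: 1001  = hex 9
  rows 8-11 [P1,P2=10]: 1001  = hex 9
  rows 12-15 [P1,P2=11]: 0110  = hex 6
Output column (row 0 .. row 15) = 0110100110010110
Output column grouped in 4s = 0110 1001 1001 0110 = 0x6996
Convert to decimal digit by digit (value = value*16 + digit):
  6 -> 6
  6*16 + 9 = 105
  105*16 + 9 = 1689
  1689*16 + 6 = 27030
Decimal = 27030

27030


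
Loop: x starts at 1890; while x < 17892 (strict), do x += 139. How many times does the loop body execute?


Step 1: x goes from 1890 toward 17892 by 139; the body runs while x<17892, so iterations = ceil((bound-start)/step)
Step 2: Distance=16002
Step 3: ceil(16002/139)=116

116


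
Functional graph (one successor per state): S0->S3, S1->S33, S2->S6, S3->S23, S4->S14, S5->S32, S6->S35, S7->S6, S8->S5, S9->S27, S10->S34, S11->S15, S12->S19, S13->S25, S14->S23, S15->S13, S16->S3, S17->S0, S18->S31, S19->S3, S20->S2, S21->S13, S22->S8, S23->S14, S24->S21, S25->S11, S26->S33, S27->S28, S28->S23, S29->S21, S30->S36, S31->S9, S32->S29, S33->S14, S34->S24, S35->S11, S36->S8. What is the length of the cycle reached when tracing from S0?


Trace from S0 until a state repeats:
  S0 -> S3 -> S23 -> S14 -> S23
S23 first seen at step 2, revisited at step 4.
Cycle length = 4 - 2 = 2

2


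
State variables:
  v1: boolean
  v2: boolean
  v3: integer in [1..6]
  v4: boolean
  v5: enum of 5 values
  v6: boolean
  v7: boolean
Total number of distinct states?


State space = product of domain sizes of all variables.
Domain sizes:
  v1 (boolean): 2
  v2 (boolean): 2
  v3 (integer in [1..6]): 6
  v4 (boolean): 2
  v5 (enum of 5 values): 5
  v6 (boolean): 2
  v7 (boolean): 2
Product = 2 * 2 * 6 * 2 * 5 * 2 * 2 = 960

960


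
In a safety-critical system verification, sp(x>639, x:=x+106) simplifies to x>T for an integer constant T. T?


Formula: sp(P, x:=E) = exists old_x. (x = E[old_x/x]) AND P[old_x/x] (old_x is the value of x before the assignment; eliminate old_x by solving x = E[old_x/x] for old_x)
Step 1: Precondition P: x>639, i.e. old_x > 639
Step 2: Assignment gives x = old_x + 106, so old_x = x - 106
Step 3: Substitute into P: x - 106 > 639
Step 4: Simplify: x > 639+106 = 745

745


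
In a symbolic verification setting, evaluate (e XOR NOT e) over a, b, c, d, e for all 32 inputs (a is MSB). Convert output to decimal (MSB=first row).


Formula: (e XOR NOT e) over a, b, c, d, e (32 rows)
Evaluate each row (bits = a,b,c,d,e, MSB first):
  row 0 [00000]: (0 XOR NOT 0) -> 1
  row 1 [00001]: (1 XOR NOT 1) -> 1
  row 2 [00010]: (0 XOR NOT 0) -> 1
  row 3 [00011]: (1 XOR NOT 1) -> 1
  row 4 [00100]: (0 XOR NOT 0) -> 1
  row 5 [00101]: (1 XOR NOT 1) -> 1
  row 6 [00110]: (0 XOR NOT 0) -> 1
  row 7 [00111]: (1 XOR NOT 1) -> 1
  row 8 [01000]: (0 XOR NOT 0) -> 1
  row 9 [01001]: (1 XOR NOT 1) -> 1
  row 10 [01010]: (0 XOR NOT 0) -> 1
  row 11 [01011]: (1 XOR NOT 1) -> 1
  row 12 [01100]: (0 XOR NOT 0) -> 1
  row 13 [01101]: (1 XOR NOT 1) -> 1
  row 14 [01110]: (0 XOR NOT 0) -> 1
  row 15 [01111]: (1 XOR NOT 1) -> 1
  row 16 [10000]: (0 XOR NOT 0) -> 1
  row 17 [10001]: (1 XOR NOT 1) -> 1
  row 18 [10010]: (0 XOR NOT 0) -> 1
  row 19 [10011]: (1 XOR NOT 1) -> 1
  row 20 [10100]: (0 XOR NOT 0) -> 1
  row 21 [10101]: (1 XOR NOT 1) -> 1
  row 22 [10110]: (0 XOR NOT 0) -> 1
  row 23 [10111]: (1 XOR NOT 1) -> 1
  row 24 [11000]: (0 XOR NOT 0) -> 1
  row 25 [11001]: (1 XOR NOT 1) -> 1
  row 26 [11010]: (0 XOR NOT 0) -> 1
  row 27 [11011]: (1 XOR NOT 1) -> 1
  row 28 [11100]: (0 XOR NOT 0) -> 1
  row 29 [11101]: (1 XOR NOT 1) -> 1
  row 30 [11110]: (0 XOR NOT 0) -> 1
  row 31 [11111]: (1 XOR NOT 1) -> 1
Full result column, 4 rows per line (a,b,c fixed per line; d,e runs 00..11 left to right):
  rows 0-3 [a,b,c=000]: 1111  = hex F
  rows 4-7 [a,b,c=001]: 1111  = hex F
  rows 8-11 [a,b,c=010]: 1111  = hex F
  rows 12-15 [a,b,c=011]: 1111  = hex F
  rows 16-19 [a,b,c=100]: 1111  = hex F
  rows 20-23 [a,b,c=101]: 1111  = hex F
  rows 24-27 [a,b,c=110]: 1111  = hex F
  rows 28-31 [a,b,c=111]: 1111  = hex F
Output column (row 0 .. row 31) = 11111111111111111111111111111111
Output column grouped in 4s = 1111 1111 1111 1111 1111 1111 1111 1111 = 0xFFFFFFFF
Convert to decimal digit by digit (value = value*16 + digit):
  F -> 15
  15*16 + 15 (F) = 255
  255*16 + 15 (F) = 4095
  4095*16 + 15 (F) = 65535
  65535*16 + 15 (F) = 1048575
  1048575*16 + 15 (F) = 16777215
  16777215*16 + 15 (F) = 268435455
  268435455*16 + 15 (F) = 4294967295
Decimal = 4294967295

4294967295


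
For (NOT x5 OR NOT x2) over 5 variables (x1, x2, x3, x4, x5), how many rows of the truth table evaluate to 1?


Formula: (NOT x5 OR NOT x2) over 5 vars (32 rows)
Evaluate each row (x1, x2, x3, x4, x5 as bits, MSB first):
  row 0 [00000]: (NOT 0 OR NOT 0) -> 1
  row 1 [00001]: (NOT 1 OR NOT 0) -> 1
  row 2 [00010]: (NOT 0 OR NOT 0) -> 1
  row 3 [00011]: (NOT 1 OR NOT 0) -> 1
  row 4 [00100]: (NOT 0 OR NOT 0) -> 1
  row 5 [00101]: (NOT 1 OR NOT 0) -> 1
  row 6 [00110]: (NOT 0 OR NOT 0) -> 1
  row 7 [00111]: (NOT 1 OR NOT 0) -> 1
  row 8 [01000]: (NOT 0 OR NOT 1) -> 1
  row 9 [01001]: (NOT 1 OR NOT 1) -> 0
  row 10 [01010]: (NOT 0 OR NOT 1) -> 1
  row 11 [01011]: (NOT 1 OR NOT 1) -> 0
  row 12 [01100]: (NOT 0 OR NOT 1) -> 1
  row 13 [01101]: (NOT 1 OR NOT 1) -> 0
  row 14 [01110]: (NOT 0 OR NOT 1) -> 1
  row 15 [01111]: (NOT 1 OR NOT 1) -> 0
  row 16 [10000]: (NOT 0 OR NOT 0) -> 1
  row 17 [10001]: (NOT 1 OR NOT 0) -> 1
  row 18 [10010]: (NOT 0 OR NOT 0) -> 1
  row 19 [10011]: (NOT 1 OR NOT 0) -> 1
  row 20 [10100]: (NOT 0 OR NOT 0) -> 1
  row 21 [10101]: (NOT 1 OR NOT 0) -> 1
  row 22 [10110]: (NOT 0 OR NOT 0) -> 1
  row 23 [10111]: (NOT 1 OR NOT 0) -> 1
  row 24 [11000]: (NOT 0 OR NOT 1) -> 1
  row 25 [11001]: (NOT 1 OR NOT 1) -> 0
  row 26 [11010]: (NOT 0 OR NOT 1) -> 1
  row 27 [11011]: (NOT 1 OR NOT 1) -> 0
  row 28 [11100]: (NOT 0 OR NOT 1) -> 1
  row 29 [11101]: (NOT 1 OR NOT 1) -> 0
  row 30 [11110]: (NOT 0 OR NOT 1) -> 1
  row 31 [11111]: (NOT 1 OR NOT 1) -> 0
Full result column, 8 rows per line (x1,x2 fixed per line; x3,x4,x5 runs 000..111 left to right):
  rows 0-7 [x1,x2=00]: 11111111  (ones: 8)
  rows 8-15 [x1,x2=01]: 10101010  (ones: 4)
  rows 16-23 [x1,x2=10]: 11111111  (ones: 8)
  rows 24-31 [x1,x2=11]: 10101010  (ones: 4)
Count of 1-rows = 8+4+8+4 = 24

24


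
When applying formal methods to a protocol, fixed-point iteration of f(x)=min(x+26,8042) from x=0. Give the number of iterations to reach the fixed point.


Step 1: x=0, cap=8042, increment=26
Step 2: x grows by 26 each step until capped at 8042; fixed point is x=8042
Step 3: iterations = ceil(8042/26) = 310

310


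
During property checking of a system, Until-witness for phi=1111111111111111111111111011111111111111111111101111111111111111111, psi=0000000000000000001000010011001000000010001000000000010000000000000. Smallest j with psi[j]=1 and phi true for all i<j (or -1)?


(phi U psi) at 0: need smallest j with psi[j]=1 and phi[i]=1 for all i in [0,j).
Scan from step 0:
  step 0: phi=1, psi=0 -> continue
  step 1: phi=1, psi=0 -> continue
  step 2: phi=1, psi=0 -> continue
  step 3: phi=1, psi=0 -> continue
  step 18: psi=1 and phi held for [0,18) -> witness found
Witness step = 18

18


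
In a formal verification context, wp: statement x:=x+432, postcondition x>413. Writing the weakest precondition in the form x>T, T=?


Formula: wp(x:=E, P) = P[E/x] (substitute E for x in postcondition)
Step 1: Postcondition: x>413
Step 2: Substitute x+432 for x: x+432>413
Step 3: Solve for x: x > 413-432 = -19

-19


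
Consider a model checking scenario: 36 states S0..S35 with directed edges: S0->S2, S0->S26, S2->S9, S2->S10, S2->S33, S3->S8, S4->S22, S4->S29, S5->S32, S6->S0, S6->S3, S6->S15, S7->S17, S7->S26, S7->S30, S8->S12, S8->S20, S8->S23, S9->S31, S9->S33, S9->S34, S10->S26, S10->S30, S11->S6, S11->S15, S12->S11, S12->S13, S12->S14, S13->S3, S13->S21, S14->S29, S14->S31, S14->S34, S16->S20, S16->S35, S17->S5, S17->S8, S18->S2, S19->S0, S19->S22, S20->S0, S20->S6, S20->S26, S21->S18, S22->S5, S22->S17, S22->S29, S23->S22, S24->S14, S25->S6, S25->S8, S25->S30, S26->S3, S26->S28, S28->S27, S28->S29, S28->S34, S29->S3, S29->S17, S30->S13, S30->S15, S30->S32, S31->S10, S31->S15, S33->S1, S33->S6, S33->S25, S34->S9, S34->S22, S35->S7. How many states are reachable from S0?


BFS from S0:
  layer 0: {S0}
  layer 1: {S2, S26}
  layer 2: {S3, S9, S10, S28, S33}
  layer 3: {S1, S6, S8, S25, S27, S29, S30, S31, S34}
  layer 4: {S12, S13, S15, S17, S20, S22, S23, S32}
  layer 5: {S5, S11, S14, S21}
  layer 6: {S18}
Reachable set: {S0, S1, S2, S3, S5, S6, S8, S9, S10, S11, S12, S13, S14, S15, S17, S18, S20, S21, S22, S23, S25, S26, S27, S28, S29, S30, S31, S32, S33, S34}
Count = 30

30
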